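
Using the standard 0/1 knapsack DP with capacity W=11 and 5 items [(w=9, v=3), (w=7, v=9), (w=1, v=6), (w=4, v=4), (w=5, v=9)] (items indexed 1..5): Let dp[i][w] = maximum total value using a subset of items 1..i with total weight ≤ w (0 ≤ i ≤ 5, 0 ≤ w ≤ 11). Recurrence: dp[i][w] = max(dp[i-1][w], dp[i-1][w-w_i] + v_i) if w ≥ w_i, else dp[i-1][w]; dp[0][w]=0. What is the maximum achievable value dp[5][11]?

i\w   0   1   2   3   4   5   6   7   8   9  10  11
  0   0   0   0   0   0   0   0   0   0   0   0   0
  1   0   0   0   0   0   0   0   0   0   3   3   3
  2   0   0   0   0   0   0   0   9   9   9   9   9
  3   0   6   6   6   6   6   6   9  15  15  15  15
  4   0   6   6   6   6  10  10  10  15  15  15  15
  5   0   6   6   6   6  10  15  15  15  15  19  19

19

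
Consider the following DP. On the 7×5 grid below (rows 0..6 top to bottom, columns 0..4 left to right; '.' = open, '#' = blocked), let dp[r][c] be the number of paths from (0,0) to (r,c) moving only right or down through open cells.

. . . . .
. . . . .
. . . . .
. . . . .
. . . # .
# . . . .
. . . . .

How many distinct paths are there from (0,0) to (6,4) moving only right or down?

100

r\c   0   1   2   3   4
  0   1   1   1   1   1
  1   1   2   3   4   5
  2   1   3   6  10  15
  3   1   4  10  20  35
  4   1   5  15   0  35
  5   0   5  20  20  55
  6   0   5  25  45 100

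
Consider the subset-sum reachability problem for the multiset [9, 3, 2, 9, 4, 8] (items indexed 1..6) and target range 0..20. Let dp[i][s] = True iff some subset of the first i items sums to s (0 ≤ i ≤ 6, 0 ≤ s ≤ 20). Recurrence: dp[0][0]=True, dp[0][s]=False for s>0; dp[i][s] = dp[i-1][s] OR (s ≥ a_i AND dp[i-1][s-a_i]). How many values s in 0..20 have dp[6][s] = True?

20

i\s   0   1   2   3   4   5   6   7   8   9  10  11  12  13  14  15  16  17  18  19  20
  0   T   F   F   F   F   F   F   F   F   F   F   F   F   F   F   F   F   F   F   F   F
  1   T   F   F   F   F   F   F   F   F   T   F   F   F   F   F   F   F   F   F   F   F
  2   T   F   F   T   F   F   F   F   F   T   F   F   T   F   F   F   F   F   F   F   F
  3   T   F   T   T   F   T   F   F   F   T   F   T   T   F   T   F   F   F   F   F   F
  4   T   F   T   T   F   T   F   F   F   T   F   T   T   F   T   F   F   F   T   F   T
  5   T   F   T   T   T   T   T   T   F   T   F   T   T   T   T   T   T   F   T   F   T
  6   T   F   T   T   T   T   T   T   T   T   T   T   T   T   T   T   T   T   T   T   T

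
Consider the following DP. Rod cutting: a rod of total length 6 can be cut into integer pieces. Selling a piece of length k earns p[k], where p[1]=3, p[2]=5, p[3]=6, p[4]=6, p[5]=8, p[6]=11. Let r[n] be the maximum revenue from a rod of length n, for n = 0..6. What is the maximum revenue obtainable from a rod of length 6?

18

   n    0    1    2    3    4    5    6
r[n]    0    3    6    9   12   15   18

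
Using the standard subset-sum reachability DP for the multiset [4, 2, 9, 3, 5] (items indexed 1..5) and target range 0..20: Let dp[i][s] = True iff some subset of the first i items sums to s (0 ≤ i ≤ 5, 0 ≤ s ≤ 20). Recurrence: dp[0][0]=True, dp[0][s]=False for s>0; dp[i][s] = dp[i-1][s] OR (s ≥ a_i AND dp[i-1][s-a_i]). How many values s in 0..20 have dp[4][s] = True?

i\s   0   1   2   3   4   5   6   7   8   9  10  11  12  13  14  15  16  17  18  19  20
  0   T   F   F   F   F   F   F   F   F   F   F   F   F   F   F   F   F   F   F   F   F
  1   T   F   F   F   T   F   F   F   F   F   F   F   F   F   F   F   F   F   F   F   F
  2   T   F   T   F   T   F   T   F   F   F   F   F   F   F   F   F   F   F   F   F   F
  3   T   F   T   F   T   F   T   F   F   T   F   T   F   T   F   T   F   F   F   F   F
  4   T   F   T   T   T   T   T   T   F   T   F   T   T   T   T   T   T   F   T   F   F
  5   T   F   T   T   T   T   T   T   T   T   T   T   T   T   T   T   T   T   T   T   T

15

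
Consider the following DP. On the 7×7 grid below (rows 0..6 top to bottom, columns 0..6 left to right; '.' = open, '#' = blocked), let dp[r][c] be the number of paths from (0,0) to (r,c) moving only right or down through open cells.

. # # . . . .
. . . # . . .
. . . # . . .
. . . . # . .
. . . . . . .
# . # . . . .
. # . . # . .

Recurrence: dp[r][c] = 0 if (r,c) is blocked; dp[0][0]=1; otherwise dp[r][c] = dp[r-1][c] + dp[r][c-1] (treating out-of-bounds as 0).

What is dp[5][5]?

48

r\c   0   1   2   3   4   5   6
  0   1   0   0   0   0   0   0
  1   1   1   1   0   0   0   0
  2   1   2   3   0   0   0   0
  3   1   3   6   6   0   0   0
  4   1   4  10  16  16  16  16
  5   0   4   0  16  32  48  64
  6   0   0   0  16   0  48 112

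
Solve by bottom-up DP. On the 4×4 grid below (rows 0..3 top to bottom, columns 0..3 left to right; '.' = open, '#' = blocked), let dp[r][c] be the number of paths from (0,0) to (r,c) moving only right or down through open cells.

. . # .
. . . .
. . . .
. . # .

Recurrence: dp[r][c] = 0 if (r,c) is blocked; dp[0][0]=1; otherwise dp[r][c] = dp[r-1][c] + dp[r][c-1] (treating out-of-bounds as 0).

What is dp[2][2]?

5

r\c   0   1   2   3
  0   1   1   0   0
  1   1   2   2   2
  2   1   3   5   7
  3   1   4   0   7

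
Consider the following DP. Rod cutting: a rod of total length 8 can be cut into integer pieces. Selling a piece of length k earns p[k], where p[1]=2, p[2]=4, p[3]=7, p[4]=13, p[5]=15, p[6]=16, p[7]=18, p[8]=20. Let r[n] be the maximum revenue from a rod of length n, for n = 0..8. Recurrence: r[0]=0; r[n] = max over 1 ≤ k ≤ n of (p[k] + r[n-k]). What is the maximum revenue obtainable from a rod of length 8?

26

   n    0    1    2    3    4    5    6    7    8
r[n]    0    2    4    7   13   15   17   20   26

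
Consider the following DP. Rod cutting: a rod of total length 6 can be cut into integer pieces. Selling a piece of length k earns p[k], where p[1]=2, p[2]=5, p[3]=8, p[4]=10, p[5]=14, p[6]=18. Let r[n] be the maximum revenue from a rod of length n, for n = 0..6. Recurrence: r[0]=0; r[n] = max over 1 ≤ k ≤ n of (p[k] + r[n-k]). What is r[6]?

18

   n    0    1    2    3    4    5    6
r[n]    0    2    5    8   10   14   18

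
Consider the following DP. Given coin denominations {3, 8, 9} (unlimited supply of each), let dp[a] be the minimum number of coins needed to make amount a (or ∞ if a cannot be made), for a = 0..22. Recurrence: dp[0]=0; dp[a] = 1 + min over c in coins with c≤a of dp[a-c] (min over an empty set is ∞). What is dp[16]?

 a  0  1  2  3  4  5  6  7  8  9 10 11 12 13 14 15 16 17 18 19 20 21 22
dp  0  -  -  1  -  -  2  -  1  1  -  2  2  -  3  3  2  2  2  3  3  3  4
(- denotes ∞ / unreachable)

2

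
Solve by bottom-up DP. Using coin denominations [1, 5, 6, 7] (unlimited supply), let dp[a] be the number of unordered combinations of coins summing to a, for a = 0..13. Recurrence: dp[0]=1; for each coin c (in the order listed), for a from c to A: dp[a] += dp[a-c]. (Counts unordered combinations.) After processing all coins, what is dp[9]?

after  coin     0     1     2     3     4     5     6     7     8     9    10    11    12    13
          1     1     1     1     1     1     1     1     1     1     1     1     1     1     1
          5     1     1     1     1     1     2     2     2     2     2     3     3     3     3
          6     1     1     1     1     1     2     3     3     3     3     4     5     6     6
          7     1     1     1     1     1     2     3     4     4     4     5     6     8     9

4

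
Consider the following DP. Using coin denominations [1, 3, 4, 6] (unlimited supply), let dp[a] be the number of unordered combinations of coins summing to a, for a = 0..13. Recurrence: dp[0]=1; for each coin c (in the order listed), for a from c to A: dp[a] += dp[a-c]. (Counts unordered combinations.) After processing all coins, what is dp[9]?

after  coin     0     1     2     3     4     5     6     7     8     9    10    11    12    13
          1     1     1     1     1     1     1     1     1     1     1     1     1     1     1
          3     1     1     1     2     2     2     3     3     3     4     4     4     5     5
          4     1     1     1     2     3     3     4     5     6     7     8     9    11    12
          6     1     1     1     2     3     3     5     6     7     9    11    12    16    18

9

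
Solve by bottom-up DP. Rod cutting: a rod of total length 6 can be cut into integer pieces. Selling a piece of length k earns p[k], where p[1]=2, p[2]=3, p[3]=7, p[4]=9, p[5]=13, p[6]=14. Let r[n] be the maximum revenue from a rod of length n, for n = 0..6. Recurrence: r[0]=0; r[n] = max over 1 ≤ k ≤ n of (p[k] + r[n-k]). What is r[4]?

9

   n    0    1    2    3    4    5    6
r[n]    0    2    4    7    9   13   15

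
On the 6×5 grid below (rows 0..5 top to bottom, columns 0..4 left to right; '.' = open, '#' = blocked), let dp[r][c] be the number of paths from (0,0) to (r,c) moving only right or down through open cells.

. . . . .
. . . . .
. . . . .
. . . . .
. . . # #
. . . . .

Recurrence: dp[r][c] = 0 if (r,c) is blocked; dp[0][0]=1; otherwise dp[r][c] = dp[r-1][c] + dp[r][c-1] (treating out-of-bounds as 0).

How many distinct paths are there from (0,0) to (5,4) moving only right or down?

21

r\c   0   1   2   3   4
  0   1   1   1   1   1
  1   1   2   3   4   5
  2   1   3   6  10  15
  3   1   4  10  20  35
  4   1   5  15   0   0
  5   1   6  21  21  21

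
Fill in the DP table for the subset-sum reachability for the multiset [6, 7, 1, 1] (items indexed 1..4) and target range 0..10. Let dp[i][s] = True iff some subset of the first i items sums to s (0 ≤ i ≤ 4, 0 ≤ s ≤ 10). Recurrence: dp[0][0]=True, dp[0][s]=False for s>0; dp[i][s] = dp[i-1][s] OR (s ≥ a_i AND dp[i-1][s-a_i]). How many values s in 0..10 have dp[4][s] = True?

i\s   0   1   2   3   4   5   6   7   8   9  10
  0   T   F   F   F   F   F   F   F   F   F   F
  1   T   F   F   F   F   F   T   F   F   F   F
  2   T   F   F   F   F   F   T   T   F   F   F
  3   T   T   F   F   F   F   T   T   T   F   F
  4   T   T   T   F   F   F   T   T   T   T   F

7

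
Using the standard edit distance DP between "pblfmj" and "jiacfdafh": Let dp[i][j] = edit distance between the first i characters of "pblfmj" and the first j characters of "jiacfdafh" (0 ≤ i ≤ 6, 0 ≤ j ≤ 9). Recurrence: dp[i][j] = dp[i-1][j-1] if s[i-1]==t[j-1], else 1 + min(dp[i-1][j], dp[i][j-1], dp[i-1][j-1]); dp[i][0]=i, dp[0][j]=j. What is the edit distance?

8

   ''  j  i  a  c  f  d  a  f  h
''  0  1  2  3  4  5  6  7  8  9
 p  1  1  2  3  4  5  6  7  8  9
 b  2  2  2  3  4  5  6  7  8  9
 l  3  3  3  3  4  5  6  7  8  9
 f  4  4  4  4  4  4  5  6  7  8
 m  5  5  5  5  5  5  5  6  7  8
 j  6  5  6  6  6  6  6  6  7  8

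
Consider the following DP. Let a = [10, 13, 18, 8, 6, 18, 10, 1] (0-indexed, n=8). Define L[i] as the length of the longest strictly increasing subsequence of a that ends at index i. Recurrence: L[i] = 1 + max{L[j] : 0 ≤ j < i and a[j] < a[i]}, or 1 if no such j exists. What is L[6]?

   i    0    1    2    3    4    5    6    7
a[i]   10   13   18    8    6   18   10    1
L[i]    1    2    3    1    1    3    2    1

2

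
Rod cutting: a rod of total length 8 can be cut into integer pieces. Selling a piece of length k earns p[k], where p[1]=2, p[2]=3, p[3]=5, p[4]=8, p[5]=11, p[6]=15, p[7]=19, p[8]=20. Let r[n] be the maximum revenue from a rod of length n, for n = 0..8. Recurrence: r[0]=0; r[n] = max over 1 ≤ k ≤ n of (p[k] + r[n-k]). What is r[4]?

8

   n    0    1    2    3    4    5    6    7    8
r[n]    0    2    4    6    8   11   15   19   21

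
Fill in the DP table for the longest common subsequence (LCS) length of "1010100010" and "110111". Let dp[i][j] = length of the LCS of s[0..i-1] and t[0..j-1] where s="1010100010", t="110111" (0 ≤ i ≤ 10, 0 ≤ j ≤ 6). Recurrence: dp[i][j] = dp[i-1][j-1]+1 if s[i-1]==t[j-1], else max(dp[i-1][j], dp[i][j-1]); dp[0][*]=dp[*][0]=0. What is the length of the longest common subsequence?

   ''  1  1  0  1  1  1
''  0  0  0  0  0  0  0
 1  0  1  1  1  1  1  1
 0  0  1  1  2  2  2  2
 1  0  1  2  2  3  3  3
 0  0  1  2  3  3  3  3
 1  0  1  2  3  4  4  4
 0  0  1  2  3  4  4  4
 0  0  1  2  3  4  4  4
 0  0  1  2  3  4  4  4
 1  0  1  2  3  4  5  5
 0  0  1  2  3  4  5  5

5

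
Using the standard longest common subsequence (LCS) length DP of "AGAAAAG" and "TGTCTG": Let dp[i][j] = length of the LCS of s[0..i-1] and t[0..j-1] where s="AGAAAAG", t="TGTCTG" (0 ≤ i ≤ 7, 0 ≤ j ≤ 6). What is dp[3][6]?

1

   ''  T  G  T  C  T  G
''  0  0  0  0  0  0  0
 A  0  0  0  0  0  0  0
 G  0  0  1  1  1  1  1
 A  0  0  1  1  1  1  1
 A  0  0  1  1  1  1  1
 A  0  0  1  1  1  1  1
 A  0  0  1  1  1  1  1
 G  0  0  1  1  1  1  2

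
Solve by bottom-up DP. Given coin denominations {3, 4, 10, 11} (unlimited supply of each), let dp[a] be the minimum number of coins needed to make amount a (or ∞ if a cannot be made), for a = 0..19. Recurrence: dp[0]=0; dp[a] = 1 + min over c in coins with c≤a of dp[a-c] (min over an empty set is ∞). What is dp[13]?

2

 a  0  1  2  3  4  5  6  7  8  9 10 11 12 13 14 15 16 17 18 19
dp  0  -  -  1  1  -  2  2  2  3  1  1  3  2  2  2  3  3  3  3
(- denotes ∞ / unreachable)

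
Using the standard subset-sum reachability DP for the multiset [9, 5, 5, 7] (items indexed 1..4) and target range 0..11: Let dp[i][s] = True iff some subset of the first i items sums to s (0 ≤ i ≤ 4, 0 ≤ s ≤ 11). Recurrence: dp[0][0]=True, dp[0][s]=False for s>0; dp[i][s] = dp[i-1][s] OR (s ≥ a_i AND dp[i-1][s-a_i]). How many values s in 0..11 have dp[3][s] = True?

4

i\s   0   1   2   3   4   5   6   7   8   9  10  11
  0   T   F   F   F   F   F   F   F   F   F   F   F
  1   T   F   F   F   F   F   F   F   F   T   F   F
  2   T   F   F   F   F   T   F   F   F   T   F   F
  3   T   F   F   F   F   T   F   F   F   T   T   F
  4   T   F   F   F   F   T   F   T   F   T   T   F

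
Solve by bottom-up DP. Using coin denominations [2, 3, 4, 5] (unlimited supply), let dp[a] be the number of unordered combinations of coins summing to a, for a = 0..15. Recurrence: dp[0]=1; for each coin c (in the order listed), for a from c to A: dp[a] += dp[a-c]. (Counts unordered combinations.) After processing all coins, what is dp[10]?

7

after  coin     0     1     2     3     4     5     6     7     8     9    10    11    12    13    14    15
          2     1     0     1     0     1     0     1     0     1     0     1     0     1     0     1     0
          3     1     0     1     1     1     1     2     1     2     2     2     2     3     2     3     3
          4     1     0     1     1     2     1     3     2     4     3     5     4     7     5     8     7
          5     1     0     1     1     2     2     3     3     5     5     7     7    10    10    13    14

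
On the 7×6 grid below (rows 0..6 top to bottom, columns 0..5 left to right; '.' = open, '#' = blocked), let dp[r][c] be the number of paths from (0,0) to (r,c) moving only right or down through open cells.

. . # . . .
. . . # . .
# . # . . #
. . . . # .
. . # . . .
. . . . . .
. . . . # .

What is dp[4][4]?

2

r\c   0   1   2   3   4   5
  0   1   1   0   0   0   0
  1   1   2   2   0   0   0
  2   0   2   0   0   0   0
  3   0   2   2   2   0   0
  4   0   2   0   2   2   2
  5   0   2   2   4   6   8
  6   0   2   4   8   0   8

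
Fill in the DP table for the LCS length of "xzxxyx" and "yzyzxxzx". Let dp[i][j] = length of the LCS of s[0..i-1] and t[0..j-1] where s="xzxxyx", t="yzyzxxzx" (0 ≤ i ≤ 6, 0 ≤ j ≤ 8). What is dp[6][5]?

3

   ''  y  z  y  z  x  x  z  x
''  0  0  0  0  0  0  0  0  0
 x  0  0  0  0  0  1  1  1  1
 z  0  0  1  1  1  1  1  2  2
 x  0  0  1  1  1  2  2  2  3
 x  0  0  1  1  1  2  3  3  3
 y  0  1  1  2  2  2  3  3  3
 x  0  1  1  2  2  3  3  3  4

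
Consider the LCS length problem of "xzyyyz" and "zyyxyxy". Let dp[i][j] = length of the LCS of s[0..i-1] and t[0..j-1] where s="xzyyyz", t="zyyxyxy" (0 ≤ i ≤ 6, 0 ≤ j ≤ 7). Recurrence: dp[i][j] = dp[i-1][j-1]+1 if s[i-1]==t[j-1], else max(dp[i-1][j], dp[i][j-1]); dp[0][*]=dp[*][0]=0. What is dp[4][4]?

3

   ''  z  y  y  x  y  x  y
''  0  0  0  0  0  0  0  0
 x  0  0  0  0  1  1  1  1
 z  0  1  1  1  1  1  1  1
 y  0  1  2  2  2  2  2  2
 y  0  1  2  3  3  3  3  3
 y  0  1  2  3  3  4  4  4
 z  0  1  2  3  3  4  4  4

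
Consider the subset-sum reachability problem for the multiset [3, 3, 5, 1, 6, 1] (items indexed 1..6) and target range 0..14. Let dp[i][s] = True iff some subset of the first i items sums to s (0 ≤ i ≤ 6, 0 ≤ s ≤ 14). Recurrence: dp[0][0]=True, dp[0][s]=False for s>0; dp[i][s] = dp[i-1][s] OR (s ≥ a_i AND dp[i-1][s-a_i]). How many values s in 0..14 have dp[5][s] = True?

i\s   0   1   2   3   4   5   6   7   8   9  10  11  12  13  14
  0   T   F   F   F   F   F   F   F   F   F   F   F   F   F   F
  1   T   F   F   T   F   F   F   F   F   F   F   F   F   F   F
  2   T   F   F   T   F   F   T   F   F   F   F   F   F   F   F
  3   T   F   F   T   F   T   T   F   T   F   F   T   F   F   F
  4   T   T   F   T   T   T   T   T   T   T   F   T   T   F   F
  5   T   T   F   T   T   T   T   T   T   T   T   T   T   T   T
  6   T   T   T   T   T   T   T   T   T   T   T   T   T   T   T

14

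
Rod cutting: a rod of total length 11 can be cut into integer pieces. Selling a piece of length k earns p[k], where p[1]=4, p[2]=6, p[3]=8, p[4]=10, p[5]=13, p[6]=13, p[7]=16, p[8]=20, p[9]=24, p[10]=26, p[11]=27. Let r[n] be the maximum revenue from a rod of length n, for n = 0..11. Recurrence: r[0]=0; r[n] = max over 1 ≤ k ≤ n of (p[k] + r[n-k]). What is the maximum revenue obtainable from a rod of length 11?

   n    0    1    2    3    4    5    6    7    8    9   10   11
r[n]    0    4    8   12   16   20   24   28   32   36   40   44

44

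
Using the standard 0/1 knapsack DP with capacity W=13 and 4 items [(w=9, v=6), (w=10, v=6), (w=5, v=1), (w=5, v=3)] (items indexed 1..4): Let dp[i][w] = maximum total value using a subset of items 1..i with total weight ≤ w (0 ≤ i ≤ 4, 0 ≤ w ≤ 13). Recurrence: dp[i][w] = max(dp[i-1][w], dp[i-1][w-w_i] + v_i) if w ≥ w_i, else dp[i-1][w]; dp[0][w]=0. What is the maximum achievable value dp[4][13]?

i\w   0   1   2   3   4   5   6   7   8   9  10  11  12  13
  0   0   0   0   0   0   0   0   0   0   0   0   0   0   0
  1   0   0   0   0   0   0   0   0   0   6   6   6   6   6
  2   0   0   0   0   0   0   0   0   0   6   6   6   6   6
  3   0   0   0   0   0   1   1   1   1   6   6   6   6   6
  4   0   0   0   0   0   3   3   3   3   6   6   6   6   6

6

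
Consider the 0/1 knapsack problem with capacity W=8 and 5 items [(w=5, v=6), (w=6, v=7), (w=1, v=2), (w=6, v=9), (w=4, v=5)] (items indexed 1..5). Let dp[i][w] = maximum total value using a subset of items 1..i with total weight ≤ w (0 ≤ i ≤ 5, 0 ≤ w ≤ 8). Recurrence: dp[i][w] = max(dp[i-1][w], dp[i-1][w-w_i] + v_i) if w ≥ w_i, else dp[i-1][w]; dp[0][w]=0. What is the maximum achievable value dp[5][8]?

i\w   0   1   2   3   4   5   6   7   8
  0   0   0   0   0   0   0   0   0   0
  1   0   0   0   0   0   6   6   6   6
  2   0   0   0   0   0   6   7   7   7
  3   0   2   2   2   2   6   8   9   9
  4   0   2   2   2   2   6   9  11  11
  5   0   2   2   2   5   7   9  11  11

11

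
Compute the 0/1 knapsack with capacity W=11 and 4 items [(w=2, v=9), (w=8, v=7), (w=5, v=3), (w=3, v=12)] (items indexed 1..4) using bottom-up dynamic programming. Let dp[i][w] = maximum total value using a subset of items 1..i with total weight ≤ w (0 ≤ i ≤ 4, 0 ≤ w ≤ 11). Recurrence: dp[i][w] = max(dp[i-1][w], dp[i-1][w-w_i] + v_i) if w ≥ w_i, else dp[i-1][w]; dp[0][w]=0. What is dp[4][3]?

i\w   0   1   2   3   4   5   6   7   8   9  10  11
  0   0   0   0   0   0   0   0   0   0   0   0   0
  1   0   0   9   9   9   9   9   9   9   9   9   9
  2   0   0   9   9   9   9   9   9   9   9  16  16
  3   0   0   9   9   9   9   9  12  12  12  16  16
  4   0   0   9  12  12  21  21  21  21  21  24  24

12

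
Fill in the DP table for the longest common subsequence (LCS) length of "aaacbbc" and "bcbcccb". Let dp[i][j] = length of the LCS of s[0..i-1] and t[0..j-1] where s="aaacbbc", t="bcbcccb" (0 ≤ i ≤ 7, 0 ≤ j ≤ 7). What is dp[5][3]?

2

   ''  b  c  b  c  c  c  b
''  0  0  0  0  0  0  0  0
 a  0  0  0  0  0  0  0  0
 a  0  0  0  0  0  0  0  0
 a  0  0  0  0  0  0  0  0
 c  0  0  1  1  1  1  1  1
 b  0  1  1  2  2  2  2  2
 b  0  1  1  2  2  2  2  3
 c  0  1  2  2  3  3  3  3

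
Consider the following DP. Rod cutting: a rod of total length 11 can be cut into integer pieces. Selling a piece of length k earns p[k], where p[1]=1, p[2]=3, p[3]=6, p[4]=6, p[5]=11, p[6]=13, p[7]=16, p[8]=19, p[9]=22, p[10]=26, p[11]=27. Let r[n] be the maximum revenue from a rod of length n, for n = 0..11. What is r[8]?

19

   n    0    1    2    3    4    5    6    7    8    9   10   11
r[n]    0    1    3    6    7   11   13   16   19   22   26   27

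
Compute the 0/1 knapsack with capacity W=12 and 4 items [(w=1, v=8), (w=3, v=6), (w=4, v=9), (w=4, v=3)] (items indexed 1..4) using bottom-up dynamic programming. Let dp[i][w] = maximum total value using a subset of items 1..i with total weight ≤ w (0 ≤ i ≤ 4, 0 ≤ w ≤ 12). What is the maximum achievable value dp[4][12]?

26

i\w   0   1   2   3   4   5   6   7   8   9  10  11  12
  0   0   0   0   0   0   0   0   0   0   0   0   0   0
  1   0   8   8   8   8   8   8   8   8   8   8   8   8
  2   0   8   8   8  14  14  14  14  14  14  14  14  14
  3   0   8   8   8  14  17  17  17  23  23  23  23  23
  4   0   8   8   8  14  17  17  17  23  23  23  23  26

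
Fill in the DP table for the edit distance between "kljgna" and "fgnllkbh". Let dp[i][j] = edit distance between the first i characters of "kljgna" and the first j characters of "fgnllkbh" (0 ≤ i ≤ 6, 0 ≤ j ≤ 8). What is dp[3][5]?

4

   ''  f  g  n  l  l  k  b  h
''  0  1  2  3  4  5  6  7  8
 k  1  1  2  3  4  5  5  6  7
 l  2  2  2  3  3  4  5  6  7
 j  3  3  3  3  4  4  5  6  7
 g  4  4  3  4  4  5  5  6  7
 n  5  5  4  3  4  5  6  6  7
 a  6  6  5  4  4  5  6  7  7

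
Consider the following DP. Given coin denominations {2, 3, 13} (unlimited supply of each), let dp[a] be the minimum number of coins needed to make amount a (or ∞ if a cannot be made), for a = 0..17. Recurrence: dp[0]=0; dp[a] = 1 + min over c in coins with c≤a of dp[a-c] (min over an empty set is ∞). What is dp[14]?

5

 a  0  1  2  3  4  5  6  7  8  9 10 11 12 13 14 15 16 17
dp  0  -  1  1  2  2  2  3  3  3  4  4  4  1  5  2  2  3
(- denotes ∞ / unreachable)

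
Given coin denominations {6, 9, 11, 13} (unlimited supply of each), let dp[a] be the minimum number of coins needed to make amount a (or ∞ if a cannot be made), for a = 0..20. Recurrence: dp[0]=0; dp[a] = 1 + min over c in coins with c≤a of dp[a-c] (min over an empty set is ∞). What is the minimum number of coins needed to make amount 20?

2

 a  0  1  2  3  4  5  6  7  8  9 10 11 12 13 14 15 16 17 18 19 20
dp  0  -  -  -  -  -  1  -  -  1  -  1  2  1  -  2  -  2  2  2  2
(- denotes ∞ / unreachable)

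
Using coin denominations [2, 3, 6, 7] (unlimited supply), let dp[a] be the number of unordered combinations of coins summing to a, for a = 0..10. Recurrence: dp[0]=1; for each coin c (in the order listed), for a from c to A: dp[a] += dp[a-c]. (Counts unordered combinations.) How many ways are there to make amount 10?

after  coin     0     1     2     3     4     5     6     7     8     9    10
          2     1     0     1     0     1     0     1     0     1     0     1
          3     1     0     1     1     1     1     2     1     2     2     2
          6     1     0     1     1     1     1     3     1     3     3     3
          7     1     0     1     1     1     1     3     2     3     4     4

4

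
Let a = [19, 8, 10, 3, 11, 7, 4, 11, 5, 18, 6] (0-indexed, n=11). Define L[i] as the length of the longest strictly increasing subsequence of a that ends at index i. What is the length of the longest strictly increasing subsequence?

   i    0    1    2    3    4    5    6    7    8    9   10
a[i]   19    8   10    3   11    7    4   11    5   18    6
L[i]    1    1    2    1    3    2    2    3    3    4    4

4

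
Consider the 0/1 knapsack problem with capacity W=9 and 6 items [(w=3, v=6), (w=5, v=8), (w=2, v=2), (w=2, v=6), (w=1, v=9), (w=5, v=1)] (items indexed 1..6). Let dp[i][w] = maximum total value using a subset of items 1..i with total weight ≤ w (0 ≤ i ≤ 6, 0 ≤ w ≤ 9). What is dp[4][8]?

i\w   0   1   2   3   4   5   6   7   8   9
  0   0   0   0   0   0   0   0   0   0   0
  1   0   0   0   6   6   6   6   6   6   6
  2   0   0   0   6   6   8   8   8  14  14
  3   0   0   2   6   6   8   8  10  14  14
  4   0   0   6   6   8  12  12  14  14  16
  5   0   9   9  15  15  17  21  21  23  23
  6   0   9   9  15  15  17  21  21  23  23

14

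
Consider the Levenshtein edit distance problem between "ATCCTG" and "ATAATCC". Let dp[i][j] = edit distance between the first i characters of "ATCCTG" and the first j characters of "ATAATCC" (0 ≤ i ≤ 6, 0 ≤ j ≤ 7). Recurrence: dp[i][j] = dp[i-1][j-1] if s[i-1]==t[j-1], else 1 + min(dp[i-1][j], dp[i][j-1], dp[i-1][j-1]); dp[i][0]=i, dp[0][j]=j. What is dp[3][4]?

   ''  A  T  A  A  T  C  C
''  0  1  2  3  4  5  6  7
 A  1  0  1  2  3  4  5  6
 T  2  1  0  1  2  3  4  5
 C  3  2  1  1  2  3  3  4
 C  4  3  2  2  2  3  3  3
 T  5  4  3  3  3  2  3  4
 G  6  5  4  4  4  3  3  4

2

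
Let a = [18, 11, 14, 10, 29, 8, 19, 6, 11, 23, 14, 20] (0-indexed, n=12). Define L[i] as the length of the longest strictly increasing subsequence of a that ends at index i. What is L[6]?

   i    0    1    2    3    4    5    6    7    8    9   10   11
a[i]   18   11   14   10   29    8   19    6   11   23   14   20
L[i]    1    1    2    1    3    1    3    1    2    4    3    4

3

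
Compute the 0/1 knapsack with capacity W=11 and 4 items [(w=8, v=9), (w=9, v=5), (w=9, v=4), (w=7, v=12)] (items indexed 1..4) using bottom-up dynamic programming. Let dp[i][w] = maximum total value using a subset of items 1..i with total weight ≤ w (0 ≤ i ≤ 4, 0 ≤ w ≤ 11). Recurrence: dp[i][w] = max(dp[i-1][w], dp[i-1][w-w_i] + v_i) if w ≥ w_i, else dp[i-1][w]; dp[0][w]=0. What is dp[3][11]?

9

i\w   0   1   2   3   4   5   6   7   8   9  10  11
  0   0   0   0   0   0   0   0   0   0   0   0   0
  1   0   0   0   0   0   0   0   0   9   9   9   9
  2   0   0   0   0   0   0   0   0   9   9   9   9
  3   0   0   0   0   0   0   0   0   9   9   9   9
  4   0   0   0   0   0   0   0  12  12  12  12  12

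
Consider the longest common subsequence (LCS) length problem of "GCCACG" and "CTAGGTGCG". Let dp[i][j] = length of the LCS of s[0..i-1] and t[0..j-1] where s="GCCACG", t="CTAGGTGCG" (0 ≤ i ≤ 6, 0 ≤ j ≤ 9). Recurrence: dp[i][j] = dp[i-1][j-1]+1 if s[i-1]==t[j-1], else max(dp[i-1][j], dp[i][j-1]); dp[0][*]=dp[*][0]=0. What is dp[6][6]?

   ''  C  T  A  G  G  T  G  C  G
''  0  0  0  0  0  0  0  0  0  0
 G  0  0  0  0  1  1  1  1  1  1
 C  0  1  1  1  1  1  1  1  2  2
 C  0  1  1  1  1  1  1  1  2  2
 A  0  1  1  2  2  2  2  2  2  2
 C  0  1  1  2  2  2  2  2  3  3
 G  0  1  1  2  3  3  3  3  3  4

3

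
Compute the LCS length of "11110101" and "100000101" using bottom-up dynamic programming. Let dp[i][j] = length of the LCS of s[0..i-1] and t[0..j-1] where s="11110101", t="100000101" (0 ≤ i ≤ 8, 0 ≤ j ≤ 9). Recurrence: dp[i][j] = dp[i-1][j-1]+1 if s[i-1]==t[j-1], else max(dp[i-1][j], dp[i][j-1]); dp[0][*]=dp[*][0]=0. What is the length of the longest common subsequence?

5

   ''  1  0  0  0  0  0  1  0  1
''  0  0  0  0  0  0  0  0  0  0
 1  0  1  1  1  1  1  1  1  1  1
 1  0  1  1  1  1  1  1  2  2  2
 1  0  1  1  1  1  1  1  2  2  3
 1  0  1  1  1  1  1  1  2  2  3
 0  0  1  2  2  2  2  2  2  3  3
 1  0  1  2  2  2  2  2  3  3  4
 0  0  1  2  3  3  3  3  3  4  4
 1  0  1  2  3  3  3  3  4  4  5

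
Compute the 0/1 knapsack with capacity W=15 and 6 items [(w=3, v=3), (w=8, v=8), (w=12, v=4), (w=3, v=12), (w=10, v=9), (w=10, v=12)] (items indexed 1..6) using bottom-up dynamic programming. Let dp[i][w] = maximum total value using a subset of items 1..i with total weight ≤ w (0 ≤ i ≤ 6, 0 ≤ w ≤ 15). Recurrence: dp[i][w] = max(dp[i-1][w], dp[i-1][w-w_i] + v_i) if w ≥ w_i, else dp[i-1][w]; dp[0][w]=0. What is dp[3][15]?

i\w   0   1   2   3   4   5   6   7   8   9  10  11  12  13  14  15
  0   0   0   0   0   0   0   0   0   0   0   0   0   0   0   0   0
  1   0   0   0   3   3   3   3   3   3   3   3   3   3   3   3   3
  2   0   0   0   3   3   3   3   3   8   8   8  11  11  11  11  11
  3   0   0   0   3   3   3   3   3   8   8   8  11  11  11  11  11
  4   0   0   0  12  12  12  15  15  15  15  15  20  20  20  23  23
  5   0   0   0  12  12  12  15  15  15  15  15  20  20  21  23  23
  6   0   0   0  12  12  12  15  15  15  15  15  20  20  24  24  24

11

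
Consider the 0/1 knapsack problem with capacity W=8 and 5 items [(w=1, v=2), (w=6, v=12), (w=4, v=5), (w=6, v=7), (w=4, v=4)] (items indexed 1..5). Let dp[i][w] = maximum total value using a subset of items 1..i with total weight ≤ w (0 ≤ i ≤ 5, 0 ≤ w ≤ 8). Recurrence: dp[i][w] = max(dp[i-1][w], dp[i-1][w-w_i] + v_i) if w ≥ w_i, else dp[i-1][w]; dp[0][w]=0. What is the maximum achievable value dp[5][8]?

14

i\w   0   1   2   3   4   5   6   7   8
  0   0   0   0   0   0   0   0   0   0
  1   0   2   2   2   2   2   2   2   2
  2   0   2   2   2   2   2  12  14  14
  3   0   2   2   2   5   7  12  14  14
  4   0   2   2   2   5   7  12  14  14
  5   0   2   2   2   5   7  12  14  14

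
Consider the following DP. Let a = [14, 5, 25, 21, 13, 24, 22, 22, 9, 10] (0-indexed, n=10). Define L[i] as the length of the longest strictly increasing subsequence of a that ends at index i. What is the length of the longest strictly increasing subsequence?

   i    0    1    2    3    4    5    6    7    8    9
a[i]   14    5   25   21   13   24   22   22    9   10
L[i]    1    1    2    2    2    3    3    3    2    3

3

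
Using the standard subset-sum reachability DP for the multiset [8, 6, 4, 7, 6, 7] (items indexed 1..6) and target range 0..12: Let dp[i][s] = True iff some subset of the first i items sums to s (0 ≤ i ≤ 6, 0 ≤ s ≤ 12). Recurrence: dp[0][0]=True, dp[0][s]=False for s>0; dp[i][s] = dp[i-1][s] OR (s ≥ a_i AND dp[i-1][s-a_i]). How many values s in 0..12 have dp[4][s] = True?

8

i\s   0   1   2   3   4   5   6   7   8   9  10  11  12
  0   T   F   F   F   F   F   F   F   F   F   F   F   F
  1   T   F   F   F   F   F   F   F   T   F   F   F   F
  2   T   F   F   F   F   F   T   F   T   F   F   F   F
  3   T   F   F   F   T   F   T   F   T   F   T   F   T
  4   T   F   F   F   T   F   T   T   T   F   T   T   T
  5   T   F   F   F   T   F   T   T   T   F   T   T   T
  6   T   F   F   F   T   F   T   T   T   F   T   T   T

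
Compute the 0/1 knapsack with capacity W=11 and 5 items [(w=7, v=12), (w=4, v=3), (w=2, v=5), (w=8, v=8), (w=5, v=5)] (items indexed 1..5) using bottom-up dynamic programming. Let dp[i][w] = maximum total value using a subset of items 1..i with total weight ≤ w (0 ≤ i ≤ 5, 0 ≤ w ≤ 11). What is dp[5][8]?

i\w   0   1   2   3   4   5   6   7   8   9  10  11
  0   0   0   0   0   0   0   0   0   0   0   0   0
  1   0   0   0   0   0   0   0  12  12  12  12  12
  2   0   0   0   0   3   3   3  12  12  12  12  15
  3   0   0   5   5   5   5   8  12  12  17  17  17
  4   0   0   5   5   5   5   8  12  12  17  17  17
  5   0   0   5   5   5   5   8  12  12  17  17  17

12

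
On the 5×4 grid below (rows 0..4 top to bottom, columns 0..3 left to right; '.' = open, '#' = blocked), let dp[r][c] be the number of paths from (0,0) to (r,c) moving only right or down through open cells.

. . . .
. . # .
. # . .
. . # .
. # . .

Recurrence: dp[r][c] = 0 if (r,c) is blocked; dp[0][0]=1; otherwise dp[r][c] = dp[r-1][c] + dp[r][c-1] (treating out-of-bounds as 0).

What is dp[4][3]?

r\c   0   1   2   3
  0   1   1   1   1
  1   1   2   0   1
  2   1   0   0   1
  3   1   1   0   1
  4   1   0   0   1

1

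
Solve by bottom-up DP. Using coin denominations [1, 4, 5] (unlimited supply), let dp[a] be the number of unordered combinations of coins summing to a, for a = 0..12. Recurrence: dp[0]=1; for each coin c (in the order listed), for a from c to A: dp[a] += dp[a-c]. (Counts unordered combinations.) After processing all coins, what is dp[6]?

3

after  coin     0     1     2     3     4     5     6     7     8     9    10    11    12
          1     1     1     1     1     1     1     1     1     1     1     1     1     1
          4     1     1     1     1     2     2     2     2     3     3     3     3     4
          5     1     1     1     1     2     3     3     3     4     5     6     6     7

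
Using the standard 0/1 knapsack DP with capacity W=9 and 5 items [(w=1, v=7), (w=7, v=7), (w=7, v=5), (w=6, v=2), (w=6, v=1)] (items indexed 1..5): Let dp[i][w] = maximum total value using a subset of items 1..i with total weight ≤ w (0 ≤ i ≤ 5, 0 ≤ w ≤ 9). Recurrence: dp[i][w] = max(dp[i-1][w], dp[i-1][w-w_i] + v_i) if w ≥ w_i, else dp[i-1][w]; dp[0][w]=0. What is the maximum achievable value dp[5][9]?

i\w   0   1   2   3   4   5   6   7   8   9
  0   0   0   0   0   0   0   0   0   0   0
  1   0   7   7   7   7   7   7   7   7   7
  2   0   7   7   7   7   7   7   7  14  14
  3   0   7   7   7   7   7   7   7  14  14
  4   0   7   7   7   7   7   7   9  14  14
  5   0   7   7   7   7   7   7   9  14  14

14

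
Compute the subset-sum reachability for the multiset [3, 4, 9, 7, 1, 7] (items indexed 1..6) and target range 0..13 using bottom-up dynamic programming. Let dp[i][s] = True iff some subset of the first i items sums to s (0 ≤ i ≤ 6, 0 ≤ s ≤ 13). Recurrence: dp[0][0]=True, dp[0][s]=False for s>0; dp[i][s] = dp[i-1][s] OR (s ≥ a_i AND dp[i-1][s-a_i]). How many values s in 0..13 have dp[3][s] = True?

7

i\s   0   1   2   3   4   5   6   7   8   9  10  11  12  13
  0   T   F   F   F   F   F   F   F   F   F   F   F   F   F
  1   T   F   F   T   F   F   F   F   F   F   F   F   F   F
  2   T   F   F   T   T   F   F   T   F   F   F   F   F   F
  3   T   F   F   T   T   F   F   T   F   T   F   F   T   T
  4   T   F   F   T   T   F   F   T   F   T   T   T   T   T
  5   T   T   F   T   T   T   F   T   T   T   T   T   T   T
  6   T   T   F   T   T   T   F   T   T   T   T   T   T   T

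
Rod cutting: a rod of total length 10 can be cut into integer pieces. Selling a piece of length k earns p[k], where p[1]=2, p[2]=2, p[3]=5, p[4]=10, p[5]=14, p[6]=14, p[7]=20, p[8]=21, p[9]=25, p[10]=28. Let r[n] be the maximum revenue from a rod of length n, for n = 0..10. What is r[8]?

   n    0    1    2    3    4    5    6    7    8    9   10
r[n]    0    2    4    6   10   14   16   20   22   25   28

22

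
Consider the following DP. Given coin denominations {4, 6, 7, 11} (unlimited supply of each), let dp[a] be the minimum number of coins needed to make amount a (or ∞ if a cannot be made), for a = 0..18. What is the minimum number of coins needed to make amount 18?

2

 a  0  1  2  3  4  5  6  7  8  9 10 11 12 13 14 15 16 17 18
dp  0  -  -  -  1  -  1  1  2  -  2  1  2  2  2  2  3  2  2
(- denotes ∞ / unreachable)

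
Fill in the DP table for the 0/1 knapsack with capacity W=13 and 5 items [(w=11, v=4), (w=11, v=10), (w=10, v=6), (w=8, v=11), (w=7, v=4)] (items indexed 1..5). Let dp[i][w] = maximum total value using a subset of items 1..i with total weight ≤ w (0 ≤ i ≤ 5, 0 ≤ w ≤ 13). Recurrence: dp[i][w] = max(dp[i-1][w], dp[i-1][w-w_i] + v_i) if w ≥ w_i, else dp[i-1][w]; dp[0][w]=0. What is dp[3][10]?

i\w   0   1   2   3   4   5   6   7   8   9  10  11  12  13
  0   0   0   0   0   0   0   0   0   0   0   0   0   0   0
  1   0   0   0   0   0   0   0   0   0   0   0   4   4   4
  2   0   0   0   0   0   0   0   0   0   0   0  10  10  10
  3   0   0   0   0   0   0   0   0   0   0   6  10  10  10
  4   0   0   0   0   0   0   0   0  11  11  11  11  11  11
  5   0   0   0   0   0   0   0   4  11  11  11  11  11  11

6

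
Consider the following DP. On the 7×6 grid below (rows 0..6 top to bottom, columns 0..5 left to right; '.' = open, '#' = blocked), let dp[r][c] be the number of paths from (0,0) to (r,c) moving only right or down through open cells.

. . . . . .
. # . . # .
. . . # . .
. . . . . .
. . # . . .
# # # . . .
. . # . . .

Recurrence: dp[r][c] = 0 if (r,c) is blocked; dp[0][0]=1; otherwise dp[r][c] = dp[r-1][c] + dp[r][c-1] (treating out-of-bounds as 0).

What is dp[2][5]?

1

r\c   0   1   2   3   4   5
  0   1   1   1   1   1   1
  1   1   0   1   2   0   1
  2   1   1   2   0   0   1
  3   1   2   4   4   4   5
  4   1   3   0   4   8  13
  5   0   0   0   4  12  25
  6   0   0   0   4  16  41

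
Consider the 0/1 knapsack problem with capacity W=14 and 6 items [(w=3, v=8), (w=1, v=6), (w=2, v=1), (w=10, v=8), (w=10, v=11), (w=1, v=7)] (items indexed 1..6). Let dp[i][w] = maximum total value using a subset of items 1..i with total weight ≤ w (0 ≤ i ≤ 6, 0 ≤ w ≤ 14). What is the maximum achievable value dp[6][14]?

26

i\w   0   1   2   3   4   5   6   7   8   9  10  11  12  13  14
  0   0   0   0   0   0   0   0   0   0   0   0   0   0   0   0
  1   0   0   0   8   8   8   8   8   8   8   8   8   8   8   8
  2   0   6   6   8  14  14  14  14  14  14  14  14  14  14  14
  3   0   6   6   8  14  14  15  15  15  15  15  15  15  15  15
  4   0   6   6   8  14  14  15  15  15  15  15  15  15  16  22
  5   0   6   6   8  14  14  15  15  15  15  15  17  17  19  25
  6   0   7  13  13  15  21  21  22  22  22  22  22  24  24  26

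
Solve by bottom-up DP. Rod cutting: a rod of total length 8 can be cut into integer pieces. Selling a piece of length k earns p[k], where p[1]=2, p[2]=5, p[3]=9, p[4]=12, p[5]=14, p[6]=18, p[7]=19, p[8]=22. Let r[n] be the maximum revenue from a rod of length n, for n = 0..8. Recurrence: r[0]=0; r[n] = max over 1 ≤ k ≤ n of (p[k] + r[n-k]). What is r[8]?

24

   n    0    1    2    3    4    5    6    7    8
r[n]    0    2    5    9   12   14   18   21   24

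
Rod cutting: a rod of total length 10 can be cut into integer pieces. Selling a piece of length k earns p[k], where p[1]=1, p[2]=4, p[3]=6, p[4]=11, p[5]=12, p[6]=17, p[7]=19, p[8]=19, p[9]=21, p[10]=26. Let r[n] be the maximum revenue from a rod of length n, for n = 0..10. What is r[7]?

19

   n    0    1    2    3    4    5    6    7    8    9   10
r[n]    0    1    4    6   11   12   17   19   22   23   28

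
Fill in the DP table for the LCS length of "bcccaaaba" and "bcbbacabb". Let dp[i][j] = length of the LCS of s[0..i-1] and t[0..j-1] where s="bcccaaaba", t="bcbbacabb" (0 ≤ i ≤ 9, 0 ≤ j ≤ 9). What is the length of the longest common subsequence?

   ''  b  c  b  b  a  c  a  b  b
''  0  0  0  0  0  0  0  0  0  0
 b  0  1  1  1  1  1  1  1  1  1
 c  0  1  2  2  2  2  2  2  2  2
 c  0  1  2  2  2  2  3  3  3  3
 c  0  1  2  2  2  2  3  3  3  3
 a  0  1  2  2  2  3  3  4  4  4
 a  0  1  2  2  2  3  3  4  4  4
 a  0  1  2  2  2  3  3  4  4  4
 b  0  1  2  3  3  3  3  4  5  5
 a  0  1  2  3  3  4  4  4  5  5

5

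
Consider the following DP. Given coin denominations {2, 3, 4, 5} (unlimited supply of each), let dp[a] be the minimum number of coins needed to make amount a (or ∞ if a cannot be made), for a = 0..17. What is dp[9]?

 a  0  1  2  3  4  5  6  7  8  9 10 11 12 13 14 15 16 17
dp  0  -  1  1  1  1  2  2  2  2  2  3  3  3  3  3  4  4
(- denotes ∞ / unreachable)

2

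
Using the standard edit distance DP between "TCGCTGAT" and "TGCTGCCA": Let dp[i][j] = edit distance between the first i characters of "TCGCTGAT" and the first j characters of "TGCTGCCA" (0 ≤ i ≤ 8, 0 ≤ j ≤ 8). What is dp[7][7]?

3

   ''  T  G  C  T  G  C  C  A
''  0  1  2  3  4  5  6  7  8
 T  1  0  1  2  3  4  5  6  7
 C  2  1  1  1  2  3  4  5  6
 G  3  2  1  2  2  2  3  4  5
 C  4  3  2  1  2  3  2  3  4
 T  5  4  3  2  1  2  3  3  4
 G  6  5  4  3  2  1  2  3  4
 A  7  6  5  4  3  2  2  3  3
 T  8  7  6  5  4  3  3  3  4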